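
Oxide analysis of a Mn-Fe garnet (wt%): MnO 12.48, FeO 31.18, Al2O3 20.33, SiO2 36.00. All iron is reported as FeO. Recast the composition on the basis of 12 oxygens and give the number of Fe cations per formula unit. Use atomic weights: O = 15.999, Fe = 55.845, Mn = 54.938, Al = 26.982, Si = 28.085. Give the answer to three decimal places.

2.164 Fe apfu

12.48 wt% MnO ÷ 70.937 g/mol = 0.17593 mol, giving 0.17593 Mn and 0.17593 O.
31.18 wt% FeO ÷ 71.844 g/mol = 0.43400 mol, giving 0.43400 Fe and 0.43400 O.
20.33 wt% Al2O3 ÷ 101.961 g/mol = 0.19939 mol, giving 0.39878 Al and 0.59817 O.
36.00 wt% SiO2 ÷ 60.083 g/mol = 0.59917 mol, giving 0.59917 Si and 1.19834 O.
Oxygen sums to 2.40644; scaling by 12/2.40644 = 4.98662 puts the formula on 12 O.
Fe: 0.43400 × 4.98662 = 2.164 atoms per formula unit.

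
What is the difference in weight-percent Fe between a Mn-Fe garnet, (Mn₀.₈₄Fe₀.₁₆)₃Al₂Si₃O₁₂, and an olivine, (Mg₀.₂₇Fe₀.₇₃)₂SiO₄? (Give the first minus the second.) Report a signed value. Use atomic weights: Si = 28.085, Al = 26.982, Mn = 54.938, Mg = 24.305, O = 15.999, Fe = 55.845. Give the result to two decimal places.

-38.25 percentage points

M((Mn₀.₈₄Fe₀.₁₆)₃Al₂Si₃O₁₂) = 495.456 g/mol, so wt% Fe = 26.806/495.456 × 100 = 5.41%.
M((Mg₀.₂₇Fe₀.₇₃)₂SiO₄) = 186.739 g/mol, so wt% Fe = 81.534/186.739 × 100 = 43.66%.
5.41 − 43.66 = -38.25 pp.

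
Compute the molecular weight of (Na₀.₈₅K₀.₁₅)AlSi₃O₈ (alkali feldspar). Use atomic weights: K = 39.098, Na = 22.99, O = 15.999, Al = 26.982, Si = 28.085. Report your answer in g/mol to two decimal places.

264.64 g/mol

The formula mass is the sum 0.85(22.99) + 0.15(39.098) + 1(26.982) + 3(28.085) + 8(15.999).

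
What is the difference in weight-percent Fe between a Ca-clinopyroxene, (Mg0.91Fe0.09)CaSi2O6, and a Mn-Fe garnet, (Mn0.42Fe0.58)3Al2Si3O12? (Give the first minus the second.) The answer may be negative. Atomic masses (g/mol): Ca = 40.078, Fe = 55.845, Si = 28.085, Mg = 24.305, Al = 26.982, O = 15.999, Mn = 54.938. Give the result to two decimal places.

First mineral: 5.026 g Fe in 219.386 g formula = 2.29 wt% Fe.
Second mineral: 97.170 g Fe in 496.599 g formula = 19.57 wt% Fe.
2.29% − 19.57% gives a difference of -17.28 percentage points.

-17.28 percentage points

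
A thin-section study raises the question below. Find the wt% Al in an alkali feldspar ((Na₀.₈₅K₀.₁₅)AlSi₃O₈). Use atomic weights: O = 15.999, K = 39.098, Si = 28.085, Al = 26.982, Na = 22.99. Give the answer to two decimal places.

M((Na₀.₈₅K₀.₁₅)AlSi₃O₈) = 264.635 g/mol.
Al contributes 1 × 26.982 = 26.982 g per mole.
26.982/264.635 = 0.1020 → 10.20%.

10.20 wt%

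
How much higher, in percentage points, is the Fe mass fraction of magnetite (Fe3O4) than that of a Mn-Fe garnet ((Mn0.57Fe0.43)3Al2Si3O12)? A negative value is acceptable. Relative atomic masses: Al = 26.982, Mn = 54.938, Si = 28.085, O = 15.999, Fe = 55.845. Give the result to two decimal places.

57.84 percentage points

M(Fe3O4) = 231.531 g/mol, so wt% Fe = 167.535/231.531 × 100 = 72.36%.
M((Mn0.57Fe0.43)3Al2Si3O12) = 496.191 g/mol, so wt% Fe = 72.040/496.191 × 100 = 14.52%.
72.36 − 14.52 = 57.84 pp.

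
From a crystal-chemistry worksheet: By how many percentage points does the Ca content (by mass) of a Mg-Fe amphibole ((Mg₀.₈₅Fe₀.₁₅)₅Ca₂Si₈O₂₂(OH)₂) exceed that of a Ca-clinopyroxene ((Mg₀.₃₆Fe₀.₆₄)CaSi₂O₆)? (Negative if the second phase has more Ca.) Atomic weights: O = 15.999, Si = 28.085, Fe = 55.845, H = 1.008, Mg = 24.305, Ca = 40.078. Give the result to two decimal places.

Ca in (Mg₀.₈₅Fe₀.₁₅)₅Ca₂Si₈O₂₂(OH)₂: molar mass 836.008 g/mol; 2×40.078 = 80.156 g → 9.59 wt%.
Ca in (Mg₀.₃₆Fe₀.₆₄)CaSi₂O₆: molar mass 236.733 g/mol; 1×40.078 = 40.078 g → 16.93 wt%.
Difference = 9.59 − 16.93 = -7.34 percentage points.

-7.34 percentage points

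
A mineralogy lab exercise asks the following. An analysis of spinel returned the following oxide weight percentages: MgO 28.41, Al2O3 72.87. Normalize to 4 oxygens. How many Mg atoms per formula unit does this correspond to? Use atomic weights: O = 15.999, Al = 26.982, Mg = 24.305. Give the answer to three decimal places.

MgO (M=40.304): mol = 0.70489; Mg = 0.70489, O = 0.70489.
Al2O3 (M=101.961): mol = 0.71469; Al = 1.42938, O = 2.14407.
ΣO = 2.84896; factor = 4/ΣO = 1.40402.
Mg apfu = 0.70489 × 1.40402 = 0.990.

0.990 Mg apfu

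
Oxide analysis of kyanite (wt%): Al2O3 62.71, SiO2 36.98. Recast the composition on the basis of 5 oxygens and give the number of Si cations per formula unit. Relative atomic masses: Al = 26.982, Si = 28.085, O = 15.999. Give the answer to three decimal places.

1.000 Si apfu

Al2O3 (M=101.961): mol = 0.61504; Al = 1.23008, O = 1.84512.
SiO2 (M=60.083): mol = 0.61548; Si = 0.61548, O = 1.23096.
ΣO = 3.07608; factor = 5/ΣO = 1.62545.
Si apfu = 0.61548 × 1.62545 = 1.000.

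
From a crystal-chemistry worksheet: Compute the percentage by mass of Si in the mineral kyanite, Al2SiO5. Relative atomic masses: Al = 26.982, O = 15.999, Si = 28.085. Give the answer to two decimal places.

Formula mass = 2·26.982 + 1·28.085 + 5·15.999 = 162.044 g/mol, of which 28.085 g is Si.
So Si makes up 28.085/162.044 = 0.1733 of the mass, i.e. 17.33%.

17.33 weight percent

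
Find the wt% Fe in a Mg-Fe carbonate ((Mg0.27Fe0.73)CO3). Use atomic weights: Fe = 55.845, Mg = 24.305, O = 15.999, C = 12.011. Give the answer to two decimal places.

Molar mass of (Mg0.27Fe0.73)CO3: 0.27×24.305 + 0.73×55.845 + 1×12.011 + 3×15.999 = 107.337 g/mol.
Mass of Fe per formula unit: 0.73 × 55.845 = 40.767 g.
Weight fraction Fe = 40.767 / 107.337 = 0.3798.

37.98 wt%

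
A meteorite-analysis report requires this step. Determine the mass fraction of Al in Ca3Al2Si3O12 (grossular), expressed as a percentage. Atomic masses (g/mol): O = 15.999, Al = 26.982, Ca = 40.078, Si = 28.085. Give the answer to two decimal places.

11.98 mass %

Molar mass of Ca3Al2Si3O12: 3×40.078 + 2×26.982 + 3×28.085 + 12×15.999 = 450.441 g/mol.
Mass of Al per formula unit: 2 × 26.982 = 53.964 g.
Weight fraction Al = 53.964 / 450.441 = 0.1198.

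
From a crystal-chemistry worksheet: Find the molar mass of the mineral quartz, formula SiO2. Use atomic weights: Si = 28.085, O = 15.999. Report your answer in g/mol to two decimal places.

60.08 g/mol

Si: 1 × 28.085 = 28.0850
O: 2 × 15.999 = 31.9980
Summing the contributions gives the formula mass.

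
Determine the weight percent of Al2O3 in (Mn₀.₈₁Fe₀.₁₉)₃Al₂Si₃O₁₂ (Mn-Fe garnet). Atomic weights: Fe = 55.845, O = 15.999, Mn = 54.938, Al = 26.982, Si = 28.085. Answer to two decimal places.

20.58 wt%

Molar mass of (Mn₀.₈₁Fe₀.₁₉)₃Al₂Si₃O₁₂ = 2.43*54.938 + 0.57*55.845 + 2*26.982 + 3*28.085 + 12*15.999 = 495.538 g/mol.
Each formula unit contains 2 Al, equivalent to 2/2 = 1.0000 mol Al2O3.
M(Al2O3) = 2×26.982 + 3×15.999 = 101.961 g/mol.
Mass of Al2O3 per formula unit = 1.0000 × 101.961 = 101.961 g.
Al2O3 wt% = 101.961 / 495.538 × 100 = 20.58%.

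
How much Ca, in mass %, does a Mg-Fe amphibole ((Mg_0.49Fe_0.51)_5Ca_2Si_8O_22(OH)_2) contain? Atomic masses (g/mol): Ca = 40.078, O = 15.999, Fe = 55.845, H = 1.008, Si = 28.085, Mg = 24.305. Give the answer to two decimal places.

Formula mass = 2.45·24.305 + 2.55·55.845 + 2·40.078 + 8·28.085 + 24·15.999 + 2·1.008 = 892.780 g/mol, of which 80.156 g is Ca.
So Ca makes up 80.156/892.780 = 0.0898 of the mass, i.e. 8.98%.

8.98 mass %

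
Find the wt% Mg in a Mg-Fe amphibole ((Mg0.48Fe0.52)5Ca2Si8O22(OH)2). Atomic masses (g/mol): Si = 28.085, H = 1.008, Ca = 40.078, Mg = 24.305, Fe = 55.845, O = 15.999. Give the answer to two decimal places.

Molar mass of (Mg0.48Fe0.52)5Ca2Si8O22(OH)2: 2.40×24.305 + 2.60×55.845 + 2×40.078 + 8×28.085 + 24×15.999 + 2×1.008 = 894.357 g/mol.
Mass of Mg per formula unit: 2.40 × 24.305 = 58.332 g.
Weight fraction Mg = 58.332 / 894.357 = 0.0652.

6.52 mass %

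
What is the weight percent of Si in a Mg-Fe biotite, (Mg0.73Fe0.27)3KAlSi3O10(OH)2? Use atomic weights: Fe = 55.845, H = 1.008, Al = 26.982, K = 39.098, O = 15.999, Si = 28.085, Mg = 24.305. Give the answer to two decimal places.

Molar mass of (Mg0.73Fe0.27)3KAlSi3O10(OH)2: 2.19×24.305 + 0.81×55.845 + 1×39.098 + 1×26.982 + 3×28.085 + 12×15.999 + 2×1.008 = 442.801 g/mol.
Mass of Si per formula unit: 3 × 28.085 = 84.255 g.
Weight fraction Si = 84.255 / 442.801 = 0.1903.

19.03 wt%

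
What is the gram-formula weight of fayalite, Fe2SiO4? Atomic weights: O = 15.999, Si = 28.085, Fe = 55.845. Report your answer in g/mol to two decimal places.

M = 2(55.845) + 1(28.085) + 4(15.999)

203.77 g/mol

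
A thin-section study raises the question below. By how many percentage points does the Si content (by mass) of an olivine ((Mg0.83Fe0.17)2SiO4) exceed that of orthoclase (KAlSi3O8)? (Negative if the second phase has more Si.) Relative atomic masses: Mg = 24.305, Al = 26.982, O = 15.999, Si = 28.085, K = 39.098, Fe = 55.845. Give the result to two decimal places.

First mineral: 28.085 g Si in 151.415 g formula = 18.55 wt% Si.
Second mineral: 84.255 g Si in 278.327 g formula = 30.27 wt% Si.
18.55% − 30.27% gives a difference of -11.72 percentage points.

-11.72 percentage points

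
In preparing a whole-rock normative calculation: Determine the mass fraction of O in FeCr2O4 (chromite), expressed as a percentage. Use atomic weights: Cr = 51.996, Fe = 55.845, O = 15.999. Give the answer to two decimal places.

Formula mass = 1*55.845 + 2*51.996 + 4*15.999 = 223.833 g/mol, of which 63.996 g is O.
So O makes up 63.996/223.833 = 0.2859 of the mass, i.e. 28.59%.

28.59 weight percent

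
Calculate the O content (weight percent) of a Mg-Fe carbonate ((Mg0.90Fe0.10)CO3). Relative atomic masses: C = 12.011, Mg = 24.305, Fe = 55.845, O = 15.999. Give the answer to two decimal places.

54.87 weight percent

Formula mass = 0.90*24.305 + 0.10*55.845 + 1*12.011 + 3*15.999 = 87.467 g/mol, of which 47.997 g is O.
So O makes up 47.997/87.467 = 0.5487 of the mass, i.e. 54.87%.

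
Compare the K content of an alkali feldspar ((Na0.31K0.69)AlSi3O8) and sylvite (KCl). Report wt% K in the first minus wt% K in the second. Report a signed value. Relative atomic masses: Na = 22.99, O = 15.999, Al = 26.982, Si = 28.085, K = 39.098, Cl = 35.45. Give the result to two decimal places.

K in (Na0.31K0.69)AlSi3O8: molar mass 273.334 g/mol; 0.69×39.098 = 26.978 g → 9.87 wt%.
K in KCl: molar mass 74.548 g/mol; 1×39.098 = 39.098 g → 52.45 wt%.
Difference = 9.87 − 52.45 = -42.58 percentage points.

-42.58 percentage points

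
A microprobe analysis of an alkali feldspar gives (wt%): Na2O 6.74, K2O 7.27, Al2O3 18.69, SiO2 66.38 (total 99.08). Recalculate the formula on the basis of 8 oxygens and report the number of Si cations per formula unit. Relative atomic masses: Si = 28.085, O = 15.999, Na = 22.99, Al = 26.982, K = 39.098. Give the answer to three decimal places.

Na2O (M=61.979): mol = 0.10875; Na = 0.21750, O = 0.10875.
K2O (M=94.195): mol = 0.07718; K = 0.15436, O = 0.07718.
Al2O3 (M=101.961): mol = 0.18331; Al = 0.36662, O = 0.54993.
SiO2 (M=60.083): mol = 1.10481; Si = 1.10481, O = 2.20962.
ΣO = 2.94548; factor = 8/ΣO = 2.71603.
Si apfu = 1.10481 × 2.71603 = 3.001.

3.001 Si apfu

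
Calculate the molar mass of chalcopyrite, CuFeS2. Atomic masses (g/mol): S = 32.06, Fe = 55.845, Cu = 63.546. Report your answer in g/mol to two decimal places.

183.51 g/mol

The formula mass is the sum 1·63.546 + 1·55.845 + 2·32.06.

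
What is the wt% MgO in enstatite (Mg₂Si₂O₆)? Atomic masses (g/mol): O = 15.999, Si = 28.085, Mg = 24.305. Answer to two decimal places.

Formula mass = 200.774 g/mol.
2 Mg → 2.0000 mol MgO per formula unit; M(MgO) = 40.304, so MgO mass = 80.608 g.
80.608/200.774 × 100 = 40.15 wt%.

40.15 wt%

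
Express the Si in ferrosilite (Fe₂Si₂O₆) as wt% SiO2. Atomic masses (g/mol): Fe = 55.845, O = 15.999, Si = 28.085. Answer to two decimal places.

Molar mass of Fe₂Si₂O₆ = 2·55.845 + 2·28.085 + 6·15.999 = 263.854 g/mol.
Each formula unit contains 2 Si, equivalent to 2/1 = 2.0000 mol SiO2.
M(SiO2) = 1×28.085 + 2×15.999 = 60.083 g/mol.
Mass of SiO2 per formula unit = 2.0000 × 60.083 = 120.166 g.
SiO2 wt% = 120.166 / 263.854 × 100 = 45.54%.

45.54 wt%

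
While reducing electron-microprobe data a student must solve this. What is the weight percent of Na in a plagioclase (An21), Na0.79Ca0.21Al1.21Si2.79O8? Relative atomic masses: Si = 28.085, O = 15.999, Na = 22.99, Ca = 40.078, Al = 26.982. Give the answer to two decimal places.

6.84 weight percent

Molar mass of Na0.79Ca0.21Al1.21Si2.79O8: 0.79*22.99 + 0.21*40.078 + 1.21*26.982 + 2.79*28.085 + 8*15.999 = 265.576 g/mol.
Mass of Na per formula unit: 0.79 × 22.99 = 18.162 g.
Weight fraction Na = 18.162 / 265.576 = 0.0684.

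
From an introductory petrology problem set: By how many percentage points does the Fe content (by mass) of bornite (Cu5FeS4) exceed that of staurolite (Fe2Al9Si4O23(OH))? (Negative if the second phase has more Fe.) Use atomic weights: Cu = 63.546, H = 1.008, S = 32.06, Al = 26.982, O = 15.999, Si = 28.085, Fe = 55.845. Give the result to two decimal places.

-1.98 percentage points

First mineral: 55.845 g Fe in 501.815 g formula = 11.13 wt% Fe.
Second mineral: 111.690 g Fe in 851.852 g formula = 13.11 wt% Fe.
11.13% − 13.11% gives a difference of -1.98 percentage points.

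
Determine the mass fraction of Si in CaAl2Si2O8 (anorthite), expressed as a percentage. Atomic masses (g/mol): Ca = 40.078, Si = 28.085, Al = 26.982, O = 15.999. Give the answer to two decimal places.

20.19 weight percent

M(CaAl2Si2O8) = 278.204 g/mol.
Si contributes 2 × 28.085 = 56.170 g per mole.
56.170/278.204 = 0.2019 → 20.19%.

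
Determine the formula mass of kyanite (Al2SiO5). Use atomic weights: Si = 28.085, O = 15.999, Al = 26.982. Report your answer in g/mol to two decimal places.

M = 2(26.982) + 1(28.085) + 5(15.999)

162.04 g/mol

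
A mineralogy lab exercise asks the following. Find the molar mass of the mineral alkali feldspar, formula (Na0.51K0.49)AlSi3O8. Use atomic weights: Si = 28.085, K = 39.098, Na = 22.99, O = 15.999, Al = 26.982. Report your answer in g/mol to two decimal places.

270.11 g/mol

The formula mass is the sum 0.51(22.99) + 0.49(39.098) + 1(26.982) + 3(28.085) + 8(15.999).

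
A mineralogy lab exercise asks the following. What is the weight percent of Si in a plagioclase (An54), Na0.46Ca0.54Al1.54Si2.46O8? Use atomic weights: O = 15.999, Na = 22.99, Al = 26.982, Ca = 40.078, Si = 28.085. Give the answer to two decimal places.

Molar mass of Na0.46Ca0.54Al1.54Si2.46O8: 0.46·22.99 + 0.54·40.078 + 1.54·26.982 + 2.46·28.085 + 8·15.999 = 270.851 g/mol.
Mass of Si per formula unit: 2.46 × 28.085 = 69.089 g.
Weight fraction Si = 69.089 / 270.851 = 0.2551.

25.51 weight percent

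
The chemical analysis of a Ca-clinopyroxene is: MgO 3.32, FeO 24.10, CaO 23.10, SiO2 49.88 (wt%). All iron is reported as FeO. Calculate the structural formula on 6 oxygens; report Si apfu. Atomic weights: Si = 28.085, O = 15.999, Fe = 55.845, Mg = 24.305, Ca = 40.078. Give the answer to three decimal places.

3.32 wt% MgO ÷ 40.304 g/mol = 0.08237 mol, giving 0.08237 Mg and 0.08237 O.
24.10 wt% FeO ÷ 71.844 g/mol = 0.33545 mol, giving 0.33545 Fe and 0.33545 O.
23.10 wt% CaO ÷ 56.077 g/mol = 0.41193 mol, giving 0.41193 Ca and 0.41193 O.
49.88 wt% SiO2 ÷ 60.083 g/mol = 0.83018 mol, giving 0.83018 Si and 1.66036 O.
Oxygen sums to 2.49011; scaling by 6/2.49011 = 2.40953 puts the formula on 6 O.
Si: 0.83018 × 2.40953 = 2.000 atoms per formula unit.

2.000 Si apfu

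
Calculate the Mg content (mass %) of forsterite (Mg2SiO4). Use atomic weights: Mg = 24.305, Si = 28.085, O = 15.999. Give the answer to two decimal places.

34.55 mass %

Molar mass of Mg2SiO4: 2*24.305 + 1*28.085 + 4*15.999 = 140.691 g/mol.
Mass of Mg per formula unit: 2 × 24.305 = 48.610 g.
Weight fraction Mg = 48.610 / 140.691 = 0.3455.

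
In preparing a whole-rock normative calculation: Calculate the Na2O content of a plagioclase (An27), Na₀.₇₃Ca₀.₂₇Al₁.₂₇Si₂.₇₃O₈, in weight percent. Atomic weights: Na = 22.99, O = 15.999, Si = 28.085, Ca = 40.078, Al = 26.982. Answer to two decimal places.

M(Na₀.₇₃Ca₀.₂₇Al₁.₂₇Si₂.₇₃O₈) = 266.535 g/mol; M(Na2O) = 61.979 g/mol.
Moles Na2O per formula unit = 0.73 Na ÷ 2 = 0.3650.
Na2O fraction = (0.3650 × 61.979) / 266.535 = 22.622/266.535 = 0.0849.

8.49 wt%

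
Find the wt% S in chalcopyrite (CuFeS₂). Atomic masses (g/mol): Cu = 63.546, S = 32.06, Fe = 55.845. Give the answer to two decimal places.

34.94 weight percent

Formula mass = 1×63.546 + 1×55.845 + 2×32.06 = 183.511 g/mol, of which 64.120 g is S.
So S makes up 64.120/183.511 = 0.3494 of the mass, i.e. 34.94%.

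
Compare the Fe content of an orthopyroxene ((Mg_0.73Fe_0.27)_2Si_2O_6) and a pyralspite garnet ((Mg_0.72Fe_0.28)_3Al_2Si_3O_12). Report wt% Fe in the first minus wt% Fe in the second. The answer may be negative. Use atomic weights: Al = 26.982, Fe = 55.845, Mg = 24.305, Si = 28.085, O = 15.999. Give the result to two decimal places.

2.93 percentage points

First mineral: 30.156 g Fe in 217.806 g formula = 13.85 wt% Fe.
Second mineral: 46.910 g Fe in 429.616 g formula = 10.92 wt% Fe.
13.85% − 10.92% gives a difference of 2.93 percentage points.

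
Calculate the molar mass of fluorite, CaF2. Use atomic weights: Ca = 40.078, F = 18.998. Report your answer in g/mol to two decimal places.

78.07 g/mol

M = 1(40.078) + 2(18.998)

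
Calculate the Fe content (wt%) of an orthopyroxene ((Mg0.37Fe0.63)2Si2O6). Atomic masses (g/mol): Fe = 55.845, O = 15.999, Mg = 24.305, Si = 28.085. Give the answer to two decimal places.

29.26 wt%

Formula mass = 0.74·24.305 + 1.26·55.845 + 2·28.085 + 6·15.999 = 240.514 g/mol, of which 70.365 g is Fe.
So Fe makes up 70.365/240.514 = 0.2926 of the mass, i.e. 29.26%.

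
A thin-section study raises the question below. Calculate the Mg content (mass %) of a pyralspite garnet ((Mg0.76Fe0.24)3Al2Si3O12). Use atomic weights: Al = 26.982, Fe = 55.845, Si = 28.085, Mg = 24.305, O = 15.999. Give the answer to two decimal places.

Molar mass of (Mg0.76Fe0.24)3Al2Si3O12: 2.28×24.305 + 0.72×55.845 + 2×26.982 + 3×28.085 + 12×15.999 = 425.831 g/mol.
Mass of Mg per formula unit: 2.28 × 24.305 = 55.415 g.
Weight fraction Mg = 55.415 / 425.831 = 0.1301.

13.01 mass %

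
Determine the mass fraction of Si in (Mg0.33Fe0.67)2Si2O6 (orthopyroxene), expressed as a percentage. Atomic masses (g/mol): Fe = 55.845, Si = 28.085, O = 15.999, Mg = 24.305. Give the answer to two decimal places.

23.11 wt%

Molar mass of (Mg0.33Fe0.67)2Si2O6: 0.66·24.305 + 1.34·55.845 + 2·28.085 + 6·15.999 = 243.038 g/mol.
Mass of Si per formula unit: 2 × 28.085 = 56.170 g.
Weight fraction Si = 56.170 / 243.038 = 0.2311.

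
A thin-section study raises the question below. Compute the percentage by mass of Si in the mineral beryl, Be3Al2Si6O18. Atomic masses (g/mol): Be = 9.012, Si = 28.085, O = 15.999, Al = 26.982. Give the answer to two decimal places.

Formula mass = 3·9.012 + 2·26.982 + 6·28.085 + 18·15.999 = 537.492 g/mol, of which 168.510 g is Si.
So Si makes up 168.510/537.492 = 0.3135 of the mass, i.e. 31.35%.

31.35 mass %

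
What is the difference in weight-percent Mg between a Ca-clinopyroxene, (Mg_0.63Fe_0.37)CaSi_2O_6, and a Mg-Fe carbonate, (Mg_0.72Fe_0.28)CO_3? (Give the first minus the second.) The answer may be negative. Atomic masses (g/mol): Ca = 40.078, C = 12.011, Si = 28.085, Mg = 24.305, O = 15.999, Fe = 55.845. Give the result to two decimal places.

-12.08 percentage points

M((Mg_0.63Fe_0.37)CaSi_2O_6) = 228.217 g/mol, so wt% Mg = 15.312/228.217 × 100 = 6.71%.
M((Mg_0.72Fe_0.28)CO_3) = 93.144 g/mol, so wt% Mg = 17.500/93.144 × 100 = 18.79%.
6.71 − 18.79 = -12.08 pp.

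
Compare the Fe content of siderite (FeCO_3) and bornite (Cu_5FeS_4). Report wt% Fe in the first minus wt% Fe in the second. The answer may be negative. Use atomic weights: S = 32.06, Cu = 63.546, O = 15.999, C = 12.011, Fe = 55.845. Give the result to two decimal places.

37.07 percentage points

First mineral: 55.845 g Fe in 115.853 g formula = 48.20 wt% Fe.
Second mineral: 55.845 g Fe in 501.815 g formula = 11.13 wt% Fe.
48.20% − 11.13% gives a difference of 37.07 percentage points.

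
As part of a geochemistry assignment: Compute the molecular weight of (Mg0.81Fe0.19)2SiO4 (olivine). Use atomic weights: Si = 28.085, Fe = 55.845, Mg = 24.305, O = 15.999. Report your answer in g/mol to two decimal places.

Mg: 1.62 × 24.305 = 39.3741
Fe: 0.38 × 55.845 = 21.2211
Si: 1 × 28.085 = 28.0850
O: 4 × 15.999 = 63.9960
Summing the contributions gives the formula mass.

152.68 g/mol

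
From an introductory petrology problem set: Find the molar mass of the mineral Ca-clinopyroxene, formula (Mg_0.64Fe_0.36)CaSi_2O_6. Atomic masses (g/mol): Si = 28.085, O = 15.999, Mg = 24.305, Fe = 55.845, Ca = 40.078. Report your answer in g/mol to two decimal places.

227.90 g/mol

The formula mass is the sum 0.64·24.305 + 0.36·55.845 + 1·40.078 + 2·28.085 + 6·15.999.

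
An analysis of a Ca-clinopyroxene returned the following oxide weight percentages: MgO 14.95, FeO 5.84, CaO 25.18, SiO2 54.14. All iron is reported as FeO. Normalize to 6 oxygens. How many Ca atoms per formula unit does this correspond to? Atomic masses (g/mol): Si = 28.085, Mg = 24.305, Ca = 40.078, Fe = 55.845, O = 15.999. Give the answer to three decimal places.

14.95 wt% MgO ÷ 40.304 g/mol = 0.37093 mol, giving 0.37093 Mg and 0.37093 O.
5.84 wt% FeO ÷ 71.844 g/mol = 0.08129 mol, giving 0.08129 Fe and 0.08129 O.
25.18 wt% CaO ÷ 56.077 g/mol = 0.44903 mol, giving 0.44903 Ca and 0.44903 O.
54.14 wt% SiO2 ÷ 60.083 g/mol = 0.90109 mol, giving 0.90109 Si and 1.80218 O.
Oxygen sums to 2.70343; scaling by 6/2.70343 = 2.21940 puts the formula on 6 O.
Ca: 0.44903 × 2.21940 = 0.997 atoms per formula unit.

0.997 Ca apfu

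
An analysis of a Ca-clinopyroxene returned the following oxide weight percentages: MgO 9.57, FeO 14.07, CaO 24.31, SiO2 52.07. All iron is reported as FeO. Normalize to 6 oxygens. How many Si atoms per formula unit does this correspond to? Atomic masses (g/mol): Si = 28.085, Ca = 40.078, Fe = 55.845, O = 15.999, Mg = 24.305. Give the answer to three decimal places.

2.000 Si apfu

MgO: 9.57/40.304 = 0.23745 mol → 0.23745 mol Mg, 0.23745 mol O.
FeO: 14.07/71.844 = 0.19584 mol → 0.19584 mol Fe, 0.19584 mol O.
CaO: 24.31/56.077 = 0.43351 mol → 0.43351 mol Ca, 0.43351 mol O.
SiO2: 52.07/60.083 = 0.86663 mol → 0.86663 mol Si, 1.73326 mol O.
Total oxygen = 2.60006 mol. Normalization factor = 6/2.60006 = 2.30764.
Si per 6 O = 0.86663 × 2.30764 = 2.000.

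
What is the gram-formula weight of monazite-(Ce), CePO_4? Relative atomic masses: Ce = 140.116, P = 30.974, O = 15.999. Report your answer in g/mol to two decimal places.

M = 1·140.116 + 1·30.974 + 4·15.999

235.09 g/mol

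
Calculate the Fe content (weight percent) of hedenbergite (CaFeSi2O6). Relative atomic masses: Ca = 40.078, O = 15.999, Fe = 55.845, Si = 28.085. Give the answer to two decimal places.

22.51 weight percent

Formula mass = 1×40.078 + 1×55.845 + 2×28.085 + 6×15.999 = 248.087 g/mol, of which 55.845 g is Fe.
So Fe makes up 55.845/248.087 = 0.2251 of the mass, i.e. 22.51%.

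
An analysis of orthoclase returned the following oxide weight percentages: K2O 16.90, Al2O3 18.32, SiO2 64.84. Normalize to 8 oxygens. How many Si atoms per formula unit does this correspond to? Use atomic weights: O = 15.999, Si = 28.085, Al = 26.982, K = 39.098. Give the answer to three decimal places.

K2O: 16.90/94.195 = 0.17942 mol → 0.35884 mol K, 0.17942 mol O.
Al2O3: 18.32/101.961 = 0.17968 mol → 0.35936 mol Al, 0.53904 mol O.
SiO2: 64.84/60.083 = 1.07917 mol → 1.07917 mol Si, 2.15834 mol O.
Total oxygen = 2.87680 mol. Normalization factor = 8/2.87680 = 2.78087.
Si per 8 O = 1.07917 × 2.78087 = 3.001.

3.001 Si apfu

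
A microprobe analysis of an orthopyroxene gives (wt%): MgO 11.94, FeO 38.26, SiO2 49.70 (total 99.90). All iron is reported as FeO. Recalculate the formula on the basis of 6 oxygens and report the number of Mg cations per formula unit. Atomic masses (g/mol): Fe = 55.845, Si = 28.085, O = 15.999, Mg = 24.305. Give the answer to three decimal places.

MgO (M=40.304): mol = 0.29625; Mg = 0.29625, O = 0.29625.
FeO (M=71.844): mol = 0.53254; Fe = 0.53254, O = 0.53254.
SiO2 (M=60.083): mol = 0.82719; Si = 0.82719, O = 1.65438.
ΣO = 2.48317; factor = 6/ΣO = 2.41627.
Mg apfu = 0.29625 × 2.41627 = 0.716.

0.716 Mg apfu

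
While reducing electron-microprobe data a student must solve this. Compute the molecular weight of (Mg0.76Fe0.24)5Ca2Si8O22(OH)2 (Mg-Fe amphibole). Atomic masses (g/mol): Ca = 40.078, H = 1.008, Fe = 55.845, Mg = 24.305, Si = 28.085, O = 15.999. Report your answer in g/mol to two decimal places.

Mg: 3.80 × 24.305 = 92.3590
Fe: 1.20 × 55.845 = 67.0140
Ca: 2 × 40.078 = 80.1560
Si: 8 × 28.085 = 224.6800
O: 24 × 15.999 = 383.9760
H: 2 × 1.008 = 2.0160
Summing the contributions gives the formula mass.

850.20 g/mol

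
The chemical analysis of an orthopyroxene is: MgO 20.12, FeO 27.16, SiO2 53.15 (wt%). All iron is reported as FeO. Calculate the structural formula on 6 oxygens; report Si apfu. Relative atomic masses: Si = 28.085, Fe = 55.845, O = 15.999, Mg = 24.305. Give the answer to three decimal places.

2.006 Si apfu

MgO: 20.12/40.304 = 0.49921 mol → 0.49921 mol Mg, 0.49921 mol O.
FeO: 27.16/71.844 = 0.37804 mol → 0.37804 mol Fe, 0.37804 mol O.
SiO2: 53.15/60.083 = 0.88461 mol → 0.88461 mol Si, 1.76922 mol O.
Total oxygen = 2.64647 mol. Normalization factor = 6/2.64647 = 2.26717.
Si per 6 O = 0.88461 × 2.26717 = 2.006.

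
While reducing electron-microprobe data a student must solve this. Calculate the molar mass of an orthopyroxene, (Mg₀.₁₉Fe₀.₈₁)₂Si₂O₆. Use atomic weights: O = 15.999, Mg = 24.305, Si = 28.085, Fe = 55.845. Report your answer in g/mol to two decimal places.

251.87 g/mol

Mg: 0.38 × 24.305 = 9.2359
Fe: 1.62 × 55.845 = 90.4689
Si: 2 × 28.085 = 56.1700
O: 6 × 15.999 = 95.9940
Summing the contributions gives the formula mass.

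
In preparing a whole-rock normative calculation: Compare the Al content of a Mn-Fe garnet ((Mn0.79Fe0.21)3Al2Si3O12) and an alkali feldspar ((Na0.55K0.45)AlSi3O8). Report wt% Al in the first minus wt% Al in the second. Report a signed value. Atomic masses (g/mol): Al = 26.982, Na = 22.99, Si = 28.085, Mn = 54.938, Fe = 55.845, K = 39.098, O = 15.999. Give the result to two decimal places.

0.88 percentage points

First mineral: 53.964 g Al in 495.592 g formula = 10.89 wt% Al.
Second mineral: 26.982 g Al in 269.468 g formula = 10.01 wt% Al.
10.89% − 10.01% gives a difference of 0.88 percentage points.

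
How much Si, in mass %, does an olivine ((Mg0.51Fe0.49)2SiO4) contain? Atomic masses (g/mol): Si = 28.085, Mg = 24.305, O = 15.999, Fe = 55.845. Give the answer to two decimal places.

16.37 mass %

M((Mg0.51Fe0.49)2SiO4) = 171.600 g/mol.
Si contributes 1 × 28.085 = 28.085 g per mole.
28.085/171.600 = 0.1637 → 16.37%.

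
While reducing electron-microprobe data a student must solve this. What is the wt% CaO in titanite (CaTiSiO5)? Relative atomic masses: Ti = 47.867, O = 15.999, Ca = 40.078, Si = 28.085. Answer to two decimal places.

Formula mass = 196.025 g/mol.
1 Ca → 1.0000 mol CaO per formula unit; M(CaO) = 56.077, so CaO mass = 56.077 g.
56.077/196.025 × 100 = 28.61 wt%.

28.61 wt%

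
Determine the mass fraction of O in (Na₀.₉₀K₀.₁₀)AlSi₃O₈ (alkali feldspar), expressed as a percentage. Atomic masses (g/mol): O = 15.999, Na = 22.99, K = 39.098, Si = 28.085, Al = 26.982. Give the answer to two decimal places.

Molar mass of (Na₀.₉₀K₀.₁₀)AlSi₃O₈: 0.90*22.99 + 0.10*39.098 + 1*26.982 + 3*28.085 + 8*15.999 = 263.830 g/mol.
Mass of O per formula unit: 8 × 15.999 = 127.992 g.
Weight fraction O = 127.992 / 263.830 = 0.4851.

48.51 weight percent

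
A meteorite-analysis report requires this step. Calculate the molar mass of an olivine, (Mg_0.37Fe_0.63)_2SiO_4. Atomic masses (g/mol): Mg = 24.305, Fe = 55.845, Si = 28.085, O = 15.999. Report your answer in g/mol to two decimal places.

The formula mass is the sum 0.74*24.305 + 1.26*55.845 + 1*28.085 + 4*15.999.

180.43 g/mol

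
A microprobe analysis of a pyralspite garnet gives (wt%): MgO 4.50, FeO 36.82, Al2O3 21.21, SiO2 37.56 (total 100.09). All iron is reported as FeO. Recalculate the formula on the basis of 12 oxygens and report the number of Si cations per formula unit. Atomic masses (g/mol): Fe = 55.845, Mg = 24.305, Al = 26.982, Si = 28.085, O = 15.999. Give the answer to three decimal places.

4.50 wt% MgO ÷ 40.304 g/mol = 0.11165 mol, giving 0.11165 Mg and 0.11165 O.
36.82 wt% FeO ÷ 71.844 g/mol = 0.51250 mol, giving 0.51250 Fe and 0.51250 O.
21.21 wt% Al2O3 ÷ 101.961 g/mol = 0.20802 mol, giving 0.41604 Al and 0.62406 O.
37.56 wt% SiO2 ÷ 60.083 g/mol = 0.62514 mol, giving 0.62514 Si and 1.25028 O.
Oxygen sums to 2.49849; scaling by 12/2.49849 = 4.80290 puts the formula on 12 O.
Si: 0.62514 × 4.80290 = 3.002 atoms per formula unit.

3.002 Si apfu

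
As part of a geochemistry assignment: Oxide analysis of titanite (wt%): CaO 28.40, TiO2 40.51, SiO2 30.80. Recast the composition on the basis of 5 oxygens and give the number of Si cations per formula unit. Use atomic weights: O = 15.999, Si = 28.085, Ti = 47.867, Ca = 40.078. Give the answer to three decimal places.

CaO (M=56.077): mol = 0.50645; Ca = 0.50645, O = 0.50645.
TiO2 (M=79.865): mol = 0.50723; Ti = 0.50723, O = 1.01446.
SiO2 (M=60.083): mol = 0.51262; Si = 0.51262, O = 1.02524.
ΣO = 2.54615; factor = 5/ΣO = 1.96375.
Si apfu = 0.51262 × 1.96375 = 1.007.

1.007 Si apfu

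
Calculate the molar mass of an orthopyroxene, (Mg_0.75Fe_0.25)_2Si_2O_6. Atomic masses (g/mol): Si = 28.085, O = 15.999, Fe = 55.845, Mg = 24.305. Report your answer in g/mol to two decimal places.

The formula mass is the sum 1.50×24.305 + 0.50×55.845 + 2×28.085 + 6×15.999.

216.54 g/mol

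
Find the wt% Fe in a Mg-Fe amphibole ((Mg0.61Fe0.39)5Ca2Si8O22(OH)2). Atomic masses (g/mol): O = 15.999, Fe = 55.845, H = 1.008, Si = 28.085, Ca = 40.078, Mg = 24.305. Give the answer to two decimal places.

Formula mass = 3.05×24.305 + 1.95×55.845 + 2×40.078 + 8×28.085 + 24×15.999 + 2×1.008 = 873.856 g/mol, of which 108.898 g is Fe.
So Fe makes up 108.898/873.856 = 0.1246 of the mass, i.e. 12.46%.

12.46 weight percent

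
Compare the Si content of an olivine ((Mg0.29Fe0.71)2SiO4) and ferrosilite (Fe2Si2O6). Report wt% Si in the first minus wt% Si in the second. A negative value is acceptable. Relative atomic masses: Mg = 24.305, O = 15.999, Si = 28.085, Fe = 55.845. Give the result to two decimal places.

M((Mg0.29Fe0.71)2SiO4) = 185.478 g/mol, so wt% Si = 28.085/185.478 × 100 = 15.14%.
M(Fe2Si2O6) = 263.854 g/mol, so wt% Si = 56.170/263.854 × 100 = 21.29%.
15.14 − 21.29 = -6.15 pp.

-6.15 percentage points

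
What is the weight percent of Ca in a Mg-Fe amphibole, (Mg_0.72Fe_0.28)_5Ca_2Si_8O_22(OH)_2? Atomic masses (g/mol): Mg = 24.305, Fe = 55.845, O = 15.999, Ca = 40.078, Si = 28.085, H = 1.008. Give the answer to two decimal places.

9.36 wt%

M((Mg_0.72Fe_0.28)_5Ca_2Si_8O_22(OH)_2) = 856.509 g/mol.
Ca contributes 2 × 40.078 = 80.156 g per mole.
80.156/856.509 = 0.0936 → 9.36%.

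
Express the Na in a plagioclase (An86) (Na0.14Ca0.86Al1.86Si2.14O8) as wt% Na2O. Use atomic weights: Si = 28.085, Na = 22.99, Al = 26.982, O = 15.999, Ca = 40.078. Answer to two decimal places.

Molar mass of Na0.14Ca0.86Al1.86Si2.14O8 = 0.14*22.99 + 0.86*40.078 + 1.86*26.982 + 2.14*28.085 + 8*15.999 = 275.966 g/mol.
Each formula unit contains 0.14 Na, equivalent to 0.14/2 = 0.0700 mol Na2O.
M(Na2O) = 2×22.99 + 1×15.999 = 61.979 g/mol.
Mass of Na2O per formula unit = 0.0700 × 61.979 = 4.339 g.
Na2O wt% = 4.339 / 275.966 × 100 = 1.57%.

1.57 wt%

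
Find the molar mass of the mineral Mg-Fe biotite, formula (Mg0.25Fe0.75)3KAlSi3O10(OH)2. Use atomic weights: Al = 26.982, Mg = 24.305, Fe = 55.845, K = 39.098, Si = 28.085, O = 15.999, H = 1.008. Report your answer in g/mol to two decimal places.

The formula mass is the sum 0.75×24.305 + 2.25×55.845 + 1×39.098 + 1×26.982 + 3×28.085 + 12×15.999 + 2×1.008.

488.22 g/mol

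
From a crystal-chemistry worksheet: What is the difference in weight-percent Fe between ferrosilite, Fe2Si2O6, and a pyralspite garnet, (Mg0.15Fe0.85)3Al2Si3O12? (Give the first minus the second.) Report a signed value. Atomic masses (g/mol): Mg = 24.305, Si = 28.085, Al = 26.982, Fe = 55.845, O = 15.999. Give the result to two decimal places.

12.88 percentage points

First mineral: 111.690 g Fe in 263.854 g formula = 42.33 wt% Fe.
Second mineral: 142.405 g Fe in 483.549 g formula = 29.45 wt% Fe.
42.33% − 29.45% gives a difference of 12.88 percentage points.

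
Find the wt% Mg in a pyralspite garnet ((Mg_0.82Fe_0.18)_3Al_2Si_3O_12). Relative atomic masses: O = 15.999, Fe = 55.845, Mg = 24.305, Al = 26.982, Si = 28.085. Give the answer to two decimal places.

Formula mass = 2.46*24.305 + 0.54*55.845 + 2*26.982 + 3*28.085 + 12*15.999 = 420.154 g/mol, of which 59.790 g is Mg.
So Mg makes up 59.790/420.154 = 0.1423 of the mass, i.e. 14.23%.

14.23 mass %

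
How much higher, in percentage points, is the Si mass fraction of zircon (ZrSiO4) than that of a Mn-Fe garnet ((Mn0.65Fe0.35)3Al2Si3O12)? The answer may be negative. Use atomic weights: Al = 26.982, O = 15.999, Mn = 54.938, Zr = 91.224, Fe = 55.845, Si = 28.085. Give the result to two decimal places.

-1.67 percentage points

First mineral: 28.085 g Si in 183.305 g formula = 15.32 wt% Si.
Second mineral: 84.255 g Si in 495.973 g formula = 16.99 wt% Si.
15.32% − 16.99% gives a difference of -1.67 percentage points.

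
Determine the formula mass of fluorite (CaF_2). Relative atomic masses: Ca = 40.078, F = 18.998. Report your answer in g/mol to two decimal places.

M = 1×40.078 + 2×18.998

78.07 g/mol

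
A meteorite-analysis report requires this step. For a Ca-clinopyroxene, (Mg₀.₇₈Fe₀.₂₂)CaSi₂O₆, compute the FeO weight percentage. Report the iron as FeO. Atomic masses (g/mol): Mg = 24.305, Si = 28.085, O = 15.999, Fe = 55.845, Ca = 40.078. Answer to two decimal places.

Molar mass of (Mg₀.₇₈Fe₀.₂₂)CaSi₂O₆ = 0.78·24.305 + 0.22·55.845 + 1·40.078 + 2·28.085 + 6·15.999 = 223.486 g/mol.
Each formula unit contains 0.22 Fe, equivalent to 0.22/1 = 0.2200 mol FeO.
M(FeO) = 1×55.845 + 1×15.999 = 71.844 g/mol.
Mass of FeO per formula unit = 0.2200 × 71.844 = 15.806 g.
FeO wt% = 15.806 / 223.486 × 100 = 7.07%.

7.07 wt%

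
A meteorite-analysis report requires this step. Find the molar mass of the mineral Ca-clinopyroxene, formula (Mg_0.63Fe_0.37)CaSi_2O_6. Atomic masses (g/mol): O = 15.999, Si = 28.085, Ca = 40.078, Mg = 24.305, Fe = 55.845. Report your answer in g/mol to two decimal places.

M = 0.63×24.305 + 0.37×55.845 + 1×40.078 + 2×28.085 + 6×15.999

228.22 g/mol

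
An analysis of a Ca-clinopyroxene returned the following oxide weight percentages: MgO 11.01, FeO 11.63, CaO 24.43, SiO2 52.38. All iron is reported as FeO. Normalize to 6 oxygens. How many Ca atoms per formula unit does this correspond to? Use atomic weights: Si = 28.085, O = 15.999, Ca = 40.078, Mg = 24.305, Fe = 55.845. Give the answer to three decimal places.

1.000 Ca apfu

MgO: 11.01/40.304 = 0.27317 mol → 0.27317 mol Mg, 0.27317 mol O.
FeO: 11.63/71.844 = 0.16188 mol → 0.16188 mol Fe, 0.16188 mol O.
CaO: 24.43/56.077 = 0.43565 mol → 0.43565 mol Ca, 0.43565 mol O.
SiO2: 52.38/60.083 = 0.87179 mol → 0.87179 mol Si, 1.74358 mol O.
Total oxygen = 2.61428 mol. Normalization factor = 6/2.61428 = 2.29509.
Ca per 6 O = 0.43565 × 2.29509 = 1.000.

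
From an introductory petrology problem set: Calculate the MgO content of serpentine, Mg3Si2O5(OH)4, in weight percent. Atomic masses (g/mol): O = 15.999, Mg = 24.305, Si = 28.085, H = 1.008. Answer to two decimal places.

M(Mg3Si2O5(OH)4) = 277.108 g/mol; M(MgO) = 40.304 g/mol.
Moles MgO per formula unit = 3 Mg ÷ 1 = 3.0000.
MgO fraction = (3.0000 × 40.304) / 277.108 = 120.912/277.108 = 0.4363.

43.63 wt%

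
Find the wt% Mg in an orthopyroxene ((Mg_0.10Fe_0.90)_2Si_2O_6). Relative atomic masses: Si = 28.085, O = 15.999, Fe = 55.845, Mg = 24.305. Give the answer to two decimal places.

Formula mass = 0.20·24.305 + 1.80·55.845 + 2·28.085 + 6·15.999 = 257.546 g/mol, of which 4.861 g is Mg.
So Mg makes up 4.861/257.546 = 0.0189 of the mass, i.e. 1.89%.

1.89 wt%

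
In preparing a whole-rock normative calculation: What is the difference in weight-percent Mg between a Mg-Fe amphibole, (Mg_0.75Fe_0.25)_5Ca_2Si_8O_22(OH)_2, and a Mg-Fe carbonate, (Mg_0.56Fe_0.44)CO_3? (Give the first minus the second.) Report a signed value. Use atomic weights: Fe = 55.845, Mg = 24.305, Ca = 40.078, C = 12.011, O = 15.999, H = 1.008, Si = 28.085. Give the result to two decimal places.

-3.16 percentage points

First mineral: 91.144 g Mg in 851.778 g formula = 10.70 wt% Mg.
Second mineral: 13.611 g Mg in 98.191 g formula = 13.86 wt% Mg.
10.70% − 13.86% gives a difference of -3.16 percentage points.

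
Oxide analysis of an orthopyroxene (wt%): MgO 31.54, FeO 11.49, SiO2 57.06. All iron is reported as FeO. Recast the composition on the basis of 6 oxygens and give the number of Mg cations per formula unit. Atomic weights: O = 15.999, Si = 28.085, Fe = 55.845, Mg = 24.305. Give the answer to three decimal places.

1.652 Mg apfu

MgO (M=40.304): mol = 0.78255; Mg = 0.78255, O = 0.78255.
FeO (M=71.844): mol = 0.15993; Fe = 0.15993, O = 0.15993.
SiO2 (M=60.083): mol = 0.94969; Si = 0.94969, O = 1.89938.
ΣO = 2.84186; factor = 6/ΣO = 2.11129.
Mg apfu = 0.78255 × 2.11129 = 1.652.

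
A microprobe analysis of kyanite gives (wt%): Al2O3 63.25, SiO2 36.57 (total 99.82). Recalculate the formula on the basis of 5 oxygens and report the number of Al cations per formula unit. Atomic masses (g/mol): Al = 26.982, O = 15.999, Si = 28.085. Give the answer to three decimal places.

2.015 Al apfu

Al2O3: 63.25/101.961 = 0.62034 mol → 1.24068 mol Al, 1.86102 mol O.
SiO2: 36.57/60.083 = 0.60866 mol → 0.60866 mol Si, 1.21732 mol O.
Total oxygen = 3.07834 mol. Normalization factor = 5/3.07834 = 1.62425.
Al per 5 O = 1.24068 × 1.62425 = 2.015.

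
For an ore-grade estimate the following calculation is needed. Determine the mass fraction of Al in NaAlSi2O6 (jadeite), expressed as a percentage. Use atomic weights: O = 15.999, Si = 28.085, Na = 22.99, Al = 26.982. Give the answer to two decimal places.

Formula mass = 1·22.99 + 1·26.982 + 2·28.085 + 6·15.999 = 202.136 g/mol, of which 26.982 g is Al.
So Al makes up 26.982/202.136 = 0.1335 of the mass, i.e. 13.35%.

13.35 weight percent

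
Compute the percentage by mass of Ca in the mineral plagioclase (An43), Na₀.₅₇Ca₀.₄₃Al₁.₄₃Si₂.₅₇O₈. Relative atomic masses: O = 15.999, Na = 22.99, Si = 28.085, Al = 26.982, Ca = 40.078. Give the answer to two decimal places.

6.40 weight percent

Formula mass = 0.57*22.99 + 0.43*40.078 + 1.43*26.982 + 2.57*28.085 + 8*15.999 = 269.093 g/mol, of which 17.234 g is Ca.
So Ca makes up 17.234/269.093 = 0.0640 of the mass, i.e. 6.40%.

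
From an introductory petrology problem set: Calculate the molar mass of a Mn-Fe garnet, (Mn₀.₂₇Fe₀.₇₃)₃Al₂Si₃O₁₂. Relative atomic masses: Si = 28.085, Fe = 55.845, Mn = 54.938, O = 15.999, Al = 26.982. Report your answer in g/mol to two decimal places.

M = 0.81×54.938 + 2.19×55.845 + 2×26.982 + 3×28.085 + 12×15.999

497.01 g/mol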